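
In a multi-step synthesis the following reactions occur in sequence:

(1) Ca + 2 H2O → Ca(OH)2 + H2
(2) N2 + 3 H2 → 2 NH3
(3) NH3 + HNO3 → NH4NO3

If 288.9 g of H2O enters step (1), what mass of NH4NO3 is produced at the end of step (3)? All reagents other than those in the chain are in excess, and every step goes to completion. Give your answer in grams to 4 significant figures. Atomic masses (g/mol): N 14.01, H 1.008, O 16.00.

427.9 g

M(H2O) = 2(1.008) + 16.00 = 18.016 g/mol.
M(NH4NO3) = 2(14.01) + 4(1.008) + 3(16.00) = 80.052 g/mol.
n(H2O) = 288.9 / 18.016 = 16.036 mol.
Reaction (1): H2O→H2 ratio 2:1 ⇒ n(H2) = 8.0179 mol.
Reaction (2): H2→NH3 ratio 3:2 ⇒ n(NH3) = 5.3452 mol.
Reaction (3): NH3→NH4NO3 ratio 1:1 ⇒ n(NH4NO3) = 5.3452 mol.
Mass of NH4NO3 = 5.3452 × 80.052 = 427.90 g.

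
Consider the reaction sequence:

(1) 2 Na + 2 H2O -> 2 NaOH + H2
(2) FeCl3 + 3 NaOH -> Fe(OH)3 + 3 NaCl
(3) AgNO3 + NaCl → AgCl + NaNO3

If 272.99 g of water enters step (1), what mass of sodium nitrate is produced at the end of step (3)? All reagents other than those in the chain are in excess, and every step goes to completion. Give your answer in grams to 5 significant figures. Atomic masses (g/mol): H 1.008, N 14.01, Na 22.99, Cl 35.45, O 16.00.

M(H2O) = 2(1.008) + 16.00 = 18.016 g/mol.
M(NaNO3) = 22.99 + 14.01 + 3(16.00) = 85.00 g/mol.
n(H2O) = 272.99 / 18.016 = 15.1526 mol.
Reaction (1): H2O→NaOH ratio 2:2 ⇒ n(NaOH) = 15.1526 mol.
Reaction (2): NaOH→NaCl ratio 3:3 ⇒ n(NaCl) = 15.1526 mol.
Reaction (3): NaCl→NaNO3 ratio 1:1 ⇒ n(NaNO3) = 15.1526 mol.
Mass of NaNO3 = 15.1526 × 85.00 = 1287.97 g.

1288.0 g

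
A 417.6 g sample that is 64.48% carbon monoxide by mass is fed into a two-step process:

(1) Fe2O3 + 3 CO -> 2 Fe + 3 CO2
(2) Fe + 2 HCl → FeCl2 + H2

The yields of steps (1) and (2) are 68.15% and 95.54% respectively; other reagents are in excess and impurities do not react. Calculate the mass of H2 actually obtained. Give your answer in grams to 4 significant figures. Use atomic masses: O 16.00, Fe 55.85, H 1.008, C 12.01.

8.412 g

Pure CO = 417.6 × 0.6448 = 269.27 g.
M(CO) = 12.01 + 16.00 = 28.01 g/mol.
M(H2) = 2(1.008) = 2.016 g/mol.
n(CO) = 269.27 / 28.01 = 9.6133 mol.
Step 1 (CO:Fe = 3:2): theoretical n(Fe) = 6.4089 mol; at 68.15% yield, n(Fe) = 4.3676 mol.
Step 2 (Fe:H2 = 1:1): theoretical n(H2) = 4.3676 mol, so theoretical mass = 4.3676 × 2.016 = 8.8052 g.
At 95.54% yield, actual mass of H2 = 8.8052 × 0.9554 = 8.4125 g.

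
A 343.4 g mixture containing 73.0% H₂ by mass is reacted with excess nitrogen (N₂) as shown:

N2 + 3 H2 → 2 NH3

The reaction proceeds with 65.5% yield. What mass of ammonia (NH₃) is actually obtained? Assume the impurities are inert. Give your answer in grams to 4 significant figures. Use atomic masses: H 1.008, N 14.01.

924.9 g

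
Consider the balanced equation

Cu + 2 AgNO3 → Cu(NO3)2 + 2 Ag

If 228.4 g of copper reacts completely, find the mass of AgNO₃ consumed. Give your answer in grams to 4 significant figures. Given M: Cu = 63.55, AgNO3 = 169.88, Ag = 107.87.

1221 g

n(Cu) = 228.40 g / 63.55 g/mol = 3.5940 mol.
From the equation the Cu:AgNO3 mole ratio is 1:2, so n(AgNO3) = 3.5940 × 2/1 = 7.1880 mol.
Mass of AgNO3 = 7.1880 mol × 169.88 g/mol = 1221.1 g.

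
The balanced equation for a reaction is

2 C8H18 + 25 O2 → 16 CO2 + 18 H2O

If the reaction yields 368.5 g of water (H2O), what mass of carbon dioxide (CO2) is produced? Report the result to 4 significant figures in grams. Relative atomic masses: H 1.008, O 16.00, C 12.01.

800.2 g

M(H2O) = 2(1.008) + 16.00 = 18.016 g/mol.
M(CO2) = 12.01 + 2(16.00) = 44.01 g/mol.
n(H2O) = 368.50 g / 18.016 g/mol = 20.454 mol.
From the equation the H2O:CO2 mole ratio is 18:16, so n(CO2) = 20.454 × 16/18 = 18.181 mol.
Mass of CO2 = 18.181 mol × 44.01 g/mol = 800.16 g.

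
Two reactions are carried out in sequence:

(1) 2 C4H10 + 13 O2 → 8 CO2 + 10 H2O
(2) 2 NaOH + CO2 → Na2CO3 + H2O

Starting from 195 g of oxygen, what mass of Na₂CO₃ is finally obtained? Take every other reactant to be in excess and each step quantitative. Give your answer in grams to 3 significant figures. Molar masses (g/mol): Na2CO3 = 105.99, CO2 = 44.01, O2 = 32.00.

397 g

n(O2) = 195.0 / 32.00 = 6.094 mol.
Step 1 gives a 13:8 ratio of O2 to CO2, so n(CO2) = 3.750 mol.
In step 2 the CO2:Na2CO3 ratio is 1:1, so n(Na2CO3) = 3.750 mol.
Mass of Na2CO3 = 3.750 × 105.99 = 397.5 g.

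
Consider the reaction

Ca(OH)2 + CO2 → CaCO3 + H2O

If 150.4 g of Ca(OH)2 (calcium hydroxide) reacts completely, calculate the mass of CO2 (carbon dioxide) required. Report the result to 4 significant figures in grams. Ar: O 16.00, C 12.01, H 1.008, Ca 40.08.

89.33 g

M(Ca(OH)2) = 40.08 + 2(16.00) + 2(1.008) = 74.096 g/mol.
M(CO2) = 12.01 + 2(16.00) = 44.01 g/mol.
n(Ca(OH)2) = 150.40 g / 74.096 g/mol = 2.0298 mol.
From the equation the Ca(OH)2:CO2 mole ratio is 1:1, so n(CO2) = 2.0298 × 1/1 = 2.0298 mol.
Mass of CO2 = 2.0298 mol × 44.01 g/mol = 89.331 g.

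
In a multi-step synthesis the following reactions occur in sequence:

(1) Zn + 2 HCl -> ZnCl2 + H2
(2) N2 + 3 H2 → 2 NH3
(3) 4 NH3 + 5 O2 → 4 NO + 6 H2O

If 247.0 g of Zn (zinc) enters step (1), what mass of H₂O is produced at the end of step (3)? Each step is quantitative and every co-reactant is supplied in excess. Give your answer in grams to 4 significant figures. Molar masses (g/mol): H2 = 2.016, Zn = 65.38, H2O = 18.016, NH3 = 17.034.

n(Zn) = 247.0 / 65.38 = 3.7779 mol.
Reaction (1): Zn→H2 ratio 1:1 ⇒ n(H2) = 3.7779 mol.
Reaction (2): H2→NH3 ratio 3:2 ⇒ n(NH3) = 2.5186 mol.
Reaction (3): NH3→H2O ratio 4:6 ⇒ n(H2O) = 3.7779 mol.
Mass of H2O = 3.7779 × 18.016 = 68.063 g.

68.06 g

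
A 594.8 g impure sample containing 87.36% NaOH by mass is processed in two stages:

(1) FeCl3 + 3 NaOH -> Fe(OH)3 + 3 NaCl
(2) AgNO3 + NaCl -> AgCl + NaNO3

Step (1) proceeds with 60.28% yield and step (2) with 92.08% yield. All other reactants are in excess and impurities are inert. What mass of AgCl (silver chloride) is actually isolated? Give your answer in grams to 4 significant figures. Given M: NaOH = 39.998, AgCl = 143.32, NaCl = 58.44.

Pure NaOH = 594.8 × 0.8736 = 519.62 g.
n(NaOH) = 519.62 / 39.998 = 12.991 mol.
Step 1 (NaOH:NaCl = 3:3): theoretical n(NaCl) = 12.991 mol; at 60.28% yield, n(NaCl) = 7.8310 mol.
Step 2 (NaCl:AgCl = 1:1): theoretical n(AgCl) = 7.8310 mol, so theoretical mass = 7.8310 × 143.32 = 1122.3 g.
At 92.08% yield, actual mass of AgCl = 1122.3 × 0.9208 = 1033.5 g.

1033 g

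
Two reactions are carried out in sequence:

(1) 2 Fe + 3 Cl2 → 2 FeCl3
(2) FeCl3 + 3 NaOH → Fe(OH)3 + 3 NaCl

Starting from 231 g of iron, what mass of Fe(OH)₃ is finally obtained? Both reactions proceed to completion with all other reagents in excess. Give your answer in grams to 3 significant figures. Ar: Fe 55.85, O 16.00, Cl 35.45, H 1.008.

442 g

M(Fe) = 55.85 g/mol.
M(Fe(OH)3) = 55.85 + 3(16.00) + 3(1.008) = 106.874 g/mol.
n(Fe) = 231.0 / 55.85 = 4.136 mol.
Step 1 gives a 2:2 ratio of Fe to FeCl3, so n(FeCl3) = 4.136 mol.
In step 2 the FeCl3:Fe(OH)3 ratio is 1:1, so n(Fe(OH)3) = 4.136 mol.
Mass of Fe(OH)3 = 4.136 × 106.874 = 442.0 g.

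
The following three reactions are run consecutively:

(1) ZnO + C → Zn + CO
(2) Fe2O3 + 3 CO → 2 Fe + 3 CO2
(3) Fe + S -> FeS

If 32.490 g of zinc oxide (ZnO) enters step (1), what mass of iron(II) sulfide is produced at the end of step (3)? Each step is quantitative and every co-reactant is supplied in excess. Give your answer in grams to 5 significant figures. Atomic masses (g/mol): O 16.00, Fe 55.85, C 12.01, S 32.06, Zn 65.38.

M(ZnO) = 65.38 + 16.00 = 81.38 g/mol.
M(FeS) = 55.85 + 32.06 = 87.91 g/mol.
n(ZnO) = 32.490 / 81.38 = 0.399238 mol.
Reaction (1): ZnO→CO ratio 1:1 ⇒ n(CO) = 0.399238 mol.
Reaction (2): CO→Fe ratio 3:2 ⇒ n(Fe) = 0.266159 mol.
Reaction (3): Fe→FeS ratio 1:1 ⇒ n(FeS) = 0.266159 mol.
Mass of FeS = 0.266159 × 87.91 = 23.3980 g.

23.398 g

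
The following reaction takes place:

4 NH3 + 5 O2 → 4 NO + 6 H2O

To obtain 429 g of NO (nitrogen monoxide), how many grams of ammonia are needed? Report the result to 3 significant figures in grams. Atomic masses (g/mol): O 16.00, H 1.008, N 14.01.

M(NO) = 14.01 + 16.00 = 30.01 g/mol.
M(NH3) = 14.01 + 3(1.008) = 17.034 g/mol.
n(NO) = 429.0 g / 30.01 g/mol = 14.30 mol.
From the equation the NO:NH3 mole ratio is 4:4, so n(NH3) = 14.30 × 4/4 = 14.30 mol.
Mass of NH3 = 14.30 mol × 17.034 g/mol = 243.5 g.

244 g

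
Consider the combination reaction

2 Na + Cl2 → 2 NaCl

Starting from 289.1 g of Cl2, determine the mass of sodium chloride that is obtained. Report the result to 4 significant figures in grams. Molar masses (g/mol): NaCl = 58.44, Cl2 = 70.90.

476.6 g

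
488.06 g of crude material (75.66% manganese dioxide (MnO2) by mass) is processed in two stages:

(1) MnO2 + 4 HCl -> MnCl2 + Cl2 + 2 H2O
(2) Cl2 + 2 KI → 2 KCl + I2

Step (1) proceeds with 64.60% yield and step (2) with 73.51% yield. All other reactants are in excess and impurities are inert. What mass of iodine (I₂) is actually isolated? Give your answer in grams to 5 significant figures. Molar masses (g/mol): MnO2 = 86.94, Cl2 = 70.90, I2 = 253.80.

511.91 g

Pure MnO2 = 488.06 × 0.7566 = 369.266 g.
n(MnO2) = 369.266 / 86.94 = 4.24737 mol.
Step 1 (MnO2:Cl2 = 1:1): theoretical n(Cl2) = 4.24737 mol; at 64.60% yield, n(Cl2) = 2.74380 mol.
Step 2 (Cl2:I2 = 1:1): theoretical n(I2) = 2.74380 mol, so theoretical mass = 2.74380 × 253.80 = 696.376 g.
At 73.51% yield, actual mass of I2 = 696.376 × 0.7351 = 511.906 g.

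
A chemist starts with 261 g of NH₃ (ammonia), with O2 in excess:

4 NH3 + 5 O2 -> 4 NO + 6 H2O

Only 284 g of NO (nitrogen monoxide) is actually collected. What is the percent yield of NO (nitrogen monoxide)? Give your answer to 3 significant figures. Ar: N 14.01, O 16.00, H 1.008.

61.8 %

M(NH3) = 14.01 + 3(1.008) = 17.034 g/mol.
M(NO) = 14.01 + 16.00 = 30.01 g/mol.
n(NH3) = 261.0 g / 17.034 g/mol = 15.32 mol.
From the equation the NH3:NO mole ratio is 4:4, so n(NO) = 15.32 × 4/4 = 15.32 mol.
Mass of NO = 15.32 mol × 30.01 g/mol = 459.8 g.
This is the theoretical yield. Percent yield = 284 g / 459.8 g × 100% = 61.76%.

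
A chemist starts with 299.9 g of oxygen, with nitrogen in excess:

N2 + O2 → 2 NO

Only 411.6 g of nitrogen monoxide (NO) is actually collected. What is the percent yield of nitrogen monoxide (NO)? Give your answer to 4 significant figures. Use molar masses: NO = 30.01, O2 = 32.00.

73.17 %

n(O2) = 299.90 g / 32.00 g/mol = 9.3719 mol.
From the equation the O2:NO mole ratio is 1:2, so n(NO) = 9.3719 × 2/1 = 18.744 mol.
Mass of NO = 18.744 mol × 30.01 g/mol = 562.50 g.
This is the theoretical yield. Percent yield = 411.6 g / 562.50 g × 100% = 73.173%.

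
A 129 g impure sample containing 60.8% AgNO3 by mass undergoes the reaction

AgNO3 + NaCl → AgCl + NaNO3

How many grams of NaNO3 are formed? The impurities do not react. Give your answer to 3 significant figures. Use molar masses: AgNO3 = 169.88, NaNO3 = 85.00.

Mass of pure AgNO3 = 129 g × 0.608 = 78.43 g.
n(AgNO3) = 78.43 g / 169.88 g/mol = 0.4617 mol.
From the equation the AgNO3:NaNO3 mole ratio is 1:1, so n(NaNO3) = 0.4617 × 1/1 = 0.4617 mol.
Mass of NaNO3 = 0.4617 mol × 85.00 g/mol = 39.24 g.

39.2 g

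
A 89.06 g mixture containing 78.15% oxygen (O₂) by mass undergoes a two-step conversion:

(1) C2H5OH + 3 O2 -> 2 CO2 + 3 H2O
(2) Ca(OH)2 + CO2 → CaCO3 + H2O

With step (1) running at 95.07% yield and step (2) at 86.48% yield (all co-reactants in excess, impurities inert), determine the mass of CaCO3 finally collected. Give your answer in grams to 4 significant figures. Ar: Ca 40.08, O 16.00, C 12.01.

119.3 g

Pure O2 = 89.06 × 0.7815 = 69.600 g.
M(O2) = 2(16.00) = 32.00 g/mol.
M(CaCO3) = 40.08 + 12.01 + 3(16.00) = 100.09 g/mol.
n(O2) = 69.600 / 32.00 = 2.1750 mol.
Step 1 (O2:CO2 = 3:2): theoretical n(CO2) = 1.4500 mol; at 95.07% yield, n(CO2) = 1.3785 mol.
Step 2 (CO2:CaCO3 = 1:1): theoretical n(CaCO3) = 1.3785 mol, so theoretical mass = 1.3785 × 100.09 = 137.98 g.
At 86.48% yield, actual mass of CaCO3 = 137.98 × 0.8648 = 119.32 g.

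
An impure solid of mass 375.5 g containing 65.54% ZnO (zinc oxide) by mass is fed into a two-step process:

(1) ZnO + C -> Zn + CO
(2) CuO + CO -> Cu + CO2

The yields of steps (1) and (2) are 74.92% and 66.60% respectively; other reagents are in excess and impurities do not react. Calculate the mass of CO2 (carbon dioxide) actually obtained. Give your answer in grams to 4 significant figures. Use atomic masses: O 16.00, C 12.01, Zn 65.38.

66.41 g

Pure ZnO = 375.5 × 0.6554 = 246.10 g.
M(ZnO) = 65.38 + 16.00 = 81.38 g/mol.
M(CO2) = 12.01 + 2(16.00) = 44.01 g/mol.
n(ZnO) = 246.10 / 81.38 = 3.0241 mol.
Step 1 (ZnO:CO = 1:1): theoretical n(CO) = 3.0241 mol; at 74.92% yield, n(CO) = 2.2657 mol.
Step 2 (CO:CO2 = 1:1): theoretical n(CO2) = 2.2657 mol, so theoretical mass = 2.2657 × 44.01 = 99.712 g.
At 66.60% yield, actual mass of CO2 = 99.712 × 0.6660 = 66.408 g.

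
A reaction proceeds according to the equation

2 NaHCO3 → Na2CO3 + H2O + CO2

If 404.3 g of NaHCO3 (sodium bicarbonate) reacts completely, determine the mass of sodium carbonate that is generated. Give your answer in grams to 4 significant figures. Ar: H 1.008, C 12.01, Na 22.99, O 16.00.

255.0 g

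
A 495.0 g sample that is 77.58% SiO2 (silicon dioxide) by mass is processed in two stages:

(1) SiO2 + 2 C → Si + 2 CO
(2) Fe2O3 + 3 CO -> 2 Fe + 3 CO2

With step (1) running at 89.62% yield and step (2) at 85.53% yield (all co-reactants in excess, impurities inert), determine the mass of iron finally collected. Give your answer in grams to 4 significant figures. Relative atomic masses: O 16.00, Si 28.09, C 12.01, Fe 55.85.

Pure SiO2 = 495.0 × 0.7758 = 384.02 g.
M(SiO2) = 28.09 + 2(16.00) = 60.09 g/mol.
M(Fe) = 55.85 g/mol.
n(SiO2) = 384.02 / 60.09 = 6.3908 mol.
Step 1 (SiO2:CO = 1:2): theoretical n(CO) = 12.782 mol; at 89.62% yield, n(CO) = 11.455 mol.
Step 2 (CO:Fe = 3:2): theoretical n(Fe) = 7.6365 mol, so theoretical mass = 7.6365 × 55.85 = 426.50 g.
At 85.53% yield, actual mass of Fe = 426.50 × 0.8553 = 364.79 g.

364.8 g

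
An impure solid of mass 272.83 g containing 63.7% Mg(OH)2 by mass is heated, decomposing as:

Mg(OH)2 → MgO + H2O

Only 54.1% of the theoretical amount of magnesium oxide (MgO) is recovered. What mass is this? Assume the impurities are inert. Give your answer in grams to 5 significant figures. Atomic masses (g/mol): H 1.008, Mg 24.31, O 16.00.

64.980 g

Pure Mg(OH)2 available = 272.83 g × 0.637 = 173.793 g.
M(Mg(OH)2) = 24.31 + 2(16.00) + 2(1.008) = 58.326 g/mol.
M(MgO) = 24.31 + 16.00 = 40.31 g/mol.
n(Mg(OH)2) = 173.793 g / 58.326 g/mol = 2.97968 mol.
From the equation the Mg(OH)2:MgO mole ratio is 1:1, so n(MgO) = 2.97968 × 1/1 = 2.97968 mol.
Mass of MgO = 2.97968 mol × 40.31 g/mol = 120.111 g.
Actual mass collected = 120.111 g × 0.541 = 64.9800 g.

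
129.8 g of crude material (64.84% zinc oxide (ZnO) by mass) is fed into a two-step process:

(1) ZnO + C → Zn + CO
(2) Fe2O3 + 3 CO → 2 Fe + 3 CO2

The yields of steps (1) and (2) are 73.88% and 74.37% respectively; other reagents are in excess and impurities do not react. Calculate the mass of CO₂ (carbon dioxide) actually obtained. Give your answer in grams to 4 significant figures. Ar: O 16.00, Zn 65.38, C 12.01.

Pure ZnO = 129.8 × 0.6484 = 84.162 g.
M(ZnO) = 65.38 + 16.00 = 81.38 g/mol.
M(CO2) = 12.01 + 2(16.00) = 44.01 g/mol.
n(ZnO) = 84.162 / 81.38 = 1.0342 mol.
Step 1 (ZnO:CO = 1:1): theoretical n(CO) = 1.0342 mol; at 73.88% yield, n(CO) = 0.76406 mol.
Step 2 (CO:CO2 = 3:3): theoretical n(CO2) = 0.76406 mol, so theoretical mass = 0.76406 × 44.01 = 33.626 g.
At 74.37% yield, actual mass of CO2 = 33.626 × 0.7437 = 25.008 g.

25.01 g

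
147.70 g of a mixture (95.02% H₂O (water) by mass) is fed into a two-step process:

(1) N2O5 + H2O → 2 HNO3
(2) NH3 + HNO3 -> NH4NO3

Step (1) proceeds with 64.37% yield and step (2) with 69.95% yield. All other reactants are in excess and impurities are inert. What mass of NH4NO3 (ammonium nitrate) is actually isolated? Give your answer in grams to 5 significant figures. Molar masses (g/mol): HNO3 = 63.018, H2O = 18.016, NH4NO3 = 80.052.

Pure H2O = 147.70 × 0.9502 = 140.345 g.
n(H2O) = 140.345 / 18.016 = 7.78999 mol.
Step 1 (H2O:HNO3 = 1:2): theoretical n(HNO3) = 15.5800 mol; at 64.37% yield, n(HNO3) = 10.0288 mol.
Step 2 (HNO3:NH4NO3 = 1:1): theoretical n(NH4NO3) = 10.0288 mol, so theoretical mass = 10.0288 × 80.052 = 802.829 g.
At 69.95% yield, actual mass of NH4NO3 = 802.829 × 0.6995 = 561.579 g.

561.58 g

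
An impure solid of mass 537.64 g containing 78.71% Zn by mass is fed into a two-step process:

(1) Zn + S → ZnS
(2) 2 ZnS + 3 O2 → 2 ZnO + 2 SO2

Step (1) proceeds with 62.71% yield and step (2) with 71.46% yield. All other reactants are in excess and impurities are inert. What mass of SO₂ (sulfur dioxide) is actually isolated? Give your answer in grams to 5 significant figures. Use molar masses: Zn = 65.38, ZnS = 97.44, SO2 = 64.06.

185.81 g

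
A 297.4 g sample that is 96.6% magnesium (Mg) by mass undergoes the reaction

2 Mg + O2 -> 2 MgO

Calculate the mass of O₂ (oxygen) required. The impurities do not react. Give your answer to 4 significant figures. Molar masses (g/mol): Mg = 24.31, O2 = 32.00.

189.1 g

Mass of pure Mg = 297.4 g × 0.966 = 287.29 g.
n(Mg) = 287.29 g / 24.31 g/mol = 11.818 mol.
From the equation the Mg:O2 mole ratio is 2:1, so n(O2) = 11.818 × 1/2 = 5.9089 mol.
Mass of O2 = 5.9089 mol × 32.00 g/mol = 189.08 g.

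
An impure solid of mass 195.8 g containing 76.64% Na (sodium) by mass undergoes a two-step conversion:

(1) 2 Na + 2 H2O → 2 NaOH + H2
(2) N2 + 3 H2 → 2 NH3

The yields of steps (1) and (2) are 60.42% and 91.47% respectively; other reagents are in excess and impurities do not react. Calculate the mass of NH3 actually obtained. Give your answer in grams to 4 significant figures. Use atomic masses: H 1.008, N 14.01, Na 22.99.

Pure Na = 195.8 × 0.7664 = 150.06 g.
M(Na) = 22.99 g/mol.
M(NH3) = 14.01 + 3(1.008) = 17.034 g/mol.
n(Na) = 150.06 / 22.99 = 6.5272 mol.
Step 1 (Na:H2 = 2:1): theoretical n(H2) = 3.2636 mol; at 60.42% yield, n(H2) = 1.9719 mol.
Step 2 (H2:NH3 = 3:2): theoretical n(NH3) = 1.3146 mol, so theoretical mass = 1.3146 × 17.034 = 22.393 g.
At 91.47% yield, actual mass of NH3 = 22.393 × 0.9147 = 20.483 g.

20.48 g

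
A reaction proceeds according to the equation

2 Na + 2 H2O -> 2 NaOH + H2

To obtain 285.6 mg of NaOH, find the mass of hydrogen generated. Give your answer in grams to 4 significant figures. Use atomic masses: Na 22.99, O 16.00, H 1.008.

0.007197 g

M(NaOH) = 22.99 + 16.00 + 1.008 = 39.998 g/mol.
M(H2) = 2(1.008) = 2.016 g/mol.
Convert: 285.6 mg = 0.28560 g.
n(NaOH) = 0.28560 g / 39.998 g/mol = 0.0071404 mol.
From the equation the NaOH:H2 mole ratio is 2:1, so n(H2) = 0.0071404 × 1/2 = 0.0035702 mol.
Mass of H2 = 0.0035702 mol × 2.016 g/mol = 0.0071975 g.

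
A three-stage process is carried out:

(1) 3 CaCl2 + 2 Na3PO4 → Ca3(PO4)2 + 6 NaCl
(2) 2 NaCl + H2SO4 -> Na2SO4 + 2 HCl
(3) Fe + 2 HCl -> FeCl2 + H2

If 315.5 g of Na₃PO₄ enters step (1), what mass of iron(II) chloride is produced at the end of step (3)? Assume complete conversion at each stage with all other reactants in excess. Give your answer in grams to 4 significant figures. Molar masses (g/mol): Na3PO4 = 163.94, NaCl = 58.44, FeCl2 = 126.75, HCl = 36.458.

365.9 g

n(Na3PO4) = 315.5 / 163.94 = 1.9245 mol.
Reaction (1): Na3PO4→NaCl ratio 2:6 ⇒ n(NaCl) = 5.7735 mol.
Reaction (2): NaCl→HCl ratio 2:2 ⇒ n(HCl) = 5.7735 mol.
Reaction (3): HCl→FeCl2 ratio 2:1 ⇒ n(FeCl2) = 2.8867 mol.
Mass of FeCl2 = 2.8867 × 126.75 = 365.89 g.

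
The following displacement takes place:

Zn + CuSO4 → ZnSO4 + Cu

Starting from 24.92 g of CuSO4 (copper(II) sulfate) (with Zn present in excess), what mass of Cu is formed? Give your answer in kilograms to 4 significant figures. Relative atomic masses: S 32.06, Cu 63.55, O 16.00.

M(CuSO4) = 63.55 + 32.06 + 4(16.00) = 159.61 g/mol.
M(Cu) = 63.55 g/mol.
n(CuSO4) = 24.920 g / 159.61 g/mol = 0.15613 mol.
From the equation the CuSO4:Cu mole ratio is 1:1, so n(Cu) = 0.15613 × 1/1 = 0.15613 mol.
Mass of Cu = 0.15613 mol × 63.55 g/mol = 9.9221 g.
Converting to kg: 9.9221 g = 0.009922 kg.

0.009922 kg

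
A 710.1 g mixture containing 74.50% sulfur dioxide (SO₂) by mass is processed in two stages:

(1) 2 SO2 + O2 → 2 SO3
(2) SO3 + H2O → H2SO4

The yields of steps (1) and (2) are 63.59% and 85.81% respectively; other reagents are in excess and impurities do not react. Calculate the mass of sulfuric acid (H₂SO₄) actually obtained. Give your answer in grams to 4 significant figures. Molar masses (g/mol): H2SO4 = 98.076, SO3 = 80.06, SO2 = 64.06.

442.0 g

Pure SO2 = 710.1 × 0.7450 = 529.02 g.
n(SO2) = 529.02 / 64.06 = 8.2583 mol.
Step 1 (SO2:SO3 = 2:2): theoretical n(SO3) = 8.2583 mol; at 63.59% yield, n(SO3) = 5.2514 mol.
Step 2 (SO3:H2SO4 = 1:1): theoretical n(H2SO4) = 5.2514 mol, so theoretical mass = 5.2514 × 98.076 = 515.04 g.
At 85.81% yield, actual mass of H2SO4 = 515.04 × 0.8581 = 441.96 g.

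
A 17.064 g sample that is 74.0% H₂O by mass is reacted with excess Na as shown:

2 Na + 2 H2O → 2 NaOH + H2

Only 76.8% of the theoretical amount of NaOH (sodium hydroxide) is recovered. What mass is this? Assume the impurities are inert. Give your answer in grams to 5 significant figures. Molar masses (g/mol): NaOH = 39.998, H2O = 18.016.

Pure H2O available = 17.064 g × 0.740 = 12.6274 g.
n(H2O) = 12.6274 g / 18.016 g/mol = 0.700897 mol.
From the equation the H2O:NaOH mole ratio is 2:2, so n(NaOH) = 0.700897 × 2/2 = 0.700897 mol.
Mass of NaOH = 0.700897 mol × 39.998 g/mol = 28.0345 g.
Actual mass collected = 28.0345 g × 0.768 = 21.5305 g.

21.530 g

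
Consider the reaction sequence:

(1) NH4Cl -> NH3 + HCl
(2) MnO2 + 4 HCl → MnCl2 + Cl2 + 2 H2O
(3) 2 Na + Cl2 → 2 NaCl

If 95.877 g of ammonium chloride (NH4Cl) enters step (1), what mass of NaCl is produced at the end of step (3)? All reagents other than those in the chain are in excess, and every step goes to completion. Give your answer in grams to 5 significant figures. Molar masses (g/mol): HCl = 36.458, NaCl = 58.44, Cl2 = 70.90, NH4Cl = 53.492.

n(NH4Cl) = 95.877 / 53.492 = 1.79236 mol.
Reaction (1): NH4Cl→HCl ratio 1:1 ⇒ n(HCl) = 1.79236 mol.
Reaction (2): HCl→Cl2 ratio 4:1 ⇒ n(Cl2) = 0.448090 mol.
Reaction (3): Cl2→NaCl ratio 1:2 ⇒ n(NaCl) = 0.896181 mol.
Mass of NaCl = 0.896181 × 58.44 = 52.3728 g.

52.373 g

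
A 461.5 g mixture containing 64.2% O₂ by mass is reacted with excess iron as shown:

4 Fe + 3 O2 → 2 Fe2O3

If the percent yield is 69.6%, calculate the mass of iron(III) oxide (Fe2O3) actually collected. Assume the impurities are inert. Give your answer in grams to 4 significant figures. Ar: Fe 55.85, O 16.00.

Pure O2 available = 461.5 g × 0.642 = 296.28 g.
M(O2) = 2(16.00) = 32.00 g/mol.
M(Fe2O3) = 2(55.85) + 3(16.00) = 159.70 g/mol.
n(O2) = 296.28 g / 32.00 g/mol = 9.2588 mol.
From the equation the O2:Fe2O3 mole ratio is 3:2, so n(Fe2O3) = 9.2588 × 2/3 = 6.1726 mol.
Mass of Fe2O3 = 6.1726 mol × 159.70 g/mol = 985.76 g.
Actual mass collected = 985.76 g × 0.696 = 686.09 g.

686.1 g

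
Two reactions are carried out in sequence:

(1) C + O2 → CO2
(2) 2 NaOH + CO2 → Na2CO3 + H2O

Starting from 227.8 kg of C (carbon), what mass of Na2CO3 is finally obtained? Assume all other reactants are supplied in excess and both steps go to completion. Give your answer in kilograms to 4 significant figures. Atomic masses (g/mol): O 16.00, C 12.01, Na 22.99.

M(C) = 12.01 g/mol.
M(Na2CO3) = 2(22.99) + 12.01 + 3(16.00) = 105.99 g/mol.
227.8 kg = 227800 g.
n(C) = 227800 / 12.01 = 18968 mol.
Step 1 gives a 1:1 ratio of C to CO2, so n(CO2) = 18968 mol.
In step 2 the CO2:Na2CO3 ratio is 1:1, so n(Na2CO3) = 18968 mol.
Mass of Na2CO3 = 18968 × 105.99 = 2.0104 × 10^6 g = 2010 kg.

2010 kg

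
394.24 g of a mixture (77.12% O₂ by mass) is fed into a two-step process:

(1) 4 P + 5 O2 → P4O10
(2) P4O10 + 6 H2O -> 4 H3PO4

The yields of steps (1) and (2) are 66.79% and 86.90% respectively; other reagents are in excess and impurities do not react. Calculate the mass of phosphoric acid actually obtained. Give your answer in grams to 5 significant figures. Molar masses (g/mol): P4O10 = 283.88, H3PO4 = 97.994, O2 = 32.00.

Pure O2 = 394.24 × 0.7712 = 304.038 g.
n(O2) = 304.038 / 32.00 = 9.50118 mol.
Step 1 (O2:P4O10 = 5:1): theoretical n(P4O10) = 1.90024 mol; at 66.79% yield, n(P4O10) = 1.26917 mol.
Step 2 (P4O10:H3PO4 = 1:4): theoretical n(H3PO4) = 5.07667 mol, so theoretical mass = 5.07667 × 97.994 = 497.483 g.
At 86.90% yield, actual mass of H3PO4 = 497.483 × 0.8690 = 432.313 g.

432.31 g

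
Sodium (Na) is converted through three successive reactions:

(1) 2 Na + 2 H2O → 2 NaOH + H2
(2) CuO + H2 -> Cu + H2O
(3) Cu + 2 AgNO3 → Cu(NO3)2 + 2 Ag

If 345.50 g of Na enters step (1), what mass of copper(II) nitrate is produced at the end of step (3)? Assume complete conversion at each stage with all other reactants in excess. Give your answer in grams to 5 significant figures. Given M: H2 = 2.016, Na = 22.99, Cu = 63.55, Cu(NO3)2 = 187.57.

n(Na) = 345.50 / 22.99 = 15.0283 mol.
Reaction (1): Na→H2 ratio 2:1 ⇒ n(H2) = 7.51414 mol.
Reaction (2): H2→Cu ratio 1:1 ⇒ n(Cu) = 7.51414 mol.
Reaction (3): Cu→Cu(NO3)2 ratio 1:1 ⇒ n(Cu(NO3)2) = 7.51414 mol.
Mass of Cu(NO3)2 = 7.51414 × 187.57 = 1409.43 g.

1409.4 g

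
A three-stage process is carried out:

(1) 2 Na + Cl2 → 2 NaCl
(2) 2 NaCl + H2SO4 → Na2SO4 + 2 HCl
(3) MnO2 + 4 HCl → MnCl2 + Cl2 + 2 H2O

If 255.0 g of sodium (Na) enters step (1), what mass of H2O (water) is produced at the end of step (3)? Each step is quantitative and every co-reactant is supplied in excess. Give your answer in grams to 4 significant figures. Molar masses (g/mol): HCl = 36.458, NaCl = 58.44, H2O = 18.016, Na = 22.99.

n(Na) = 255.0 / 22.99 = 11.092 mol.
Reaction (1): Na→NaCl ratio 2:2 ⇒ n(NaCl) = 11.092 mol.
Reaction (2): NaCl→HCl ratio 2:2 ⇒ n(HCl) = 11.092 mol.
Reaction (3): HCl→H2O ratio 4:2 ⇒ n(H2O) = 5.5459 mol.
Mass of H2O = 5.5459 × 18.016 = 99.915 g.

99.91 g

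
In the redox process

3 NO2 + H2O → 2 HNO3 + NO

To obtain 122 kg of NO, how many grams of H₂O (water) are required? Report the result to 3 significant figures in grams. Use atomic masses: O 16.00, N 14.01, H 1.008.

M(NO) = 14.01 + 16.00 = 30.01 g/mol.
M(H2O) = 2(1.008) + 16.00 = 18.016 g/mol.
Convert: 122 kg = 122000 g.
n(NO) = 122000 g / 30.01 g/mol = 4065 mol.
From the equation the NO:H2O mole ratio is 1:1, so n(H2O) = 4065 × 1/1 = 4065 mol.
Mass of H2O = 4065 mol × 18.016 g/mol = 73240 g.

73200 g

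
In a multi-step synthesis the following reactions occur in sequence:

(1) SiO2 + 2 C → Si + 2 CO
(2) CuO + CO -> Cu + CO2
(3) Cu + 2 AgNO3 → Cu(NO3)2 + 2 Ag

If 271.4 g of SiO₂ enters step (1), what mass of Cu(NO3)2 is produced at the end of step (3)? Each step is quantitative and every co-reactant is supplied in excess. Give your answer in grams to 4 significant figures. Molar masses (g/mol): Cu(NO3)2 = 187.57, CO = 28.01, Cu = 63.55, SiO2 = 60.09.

n(SiO2) = 271.4 / 60.09 = 4.5166 mol.
Reaction (1): SiO2→CO ratio 1:2 ⇒ n(CO) = 9.0331 mol.
Reaction (2): CO→Cu ratio 1:1 ⇒ n(Cu) = 9.0331 mol.
Reaction (3): Cu→Cu(NO3)2 ratio 1:1 ⇒ n(Cu(NO3)2) = 9.0331 mol.
Mass of Cu(NO3)2 = 9.0331 × 187.57 = 1694.3 g.

1694 g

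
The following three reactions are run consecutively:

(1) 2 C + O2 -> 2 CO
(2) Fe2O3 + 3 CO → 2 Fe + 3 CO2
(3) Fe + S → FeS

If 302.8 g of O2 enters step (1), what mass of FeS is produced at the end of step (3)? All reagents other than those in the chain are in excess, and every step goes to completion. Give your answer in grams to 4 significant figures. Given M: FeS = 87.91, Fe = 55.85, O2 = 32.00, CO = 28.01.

1109 g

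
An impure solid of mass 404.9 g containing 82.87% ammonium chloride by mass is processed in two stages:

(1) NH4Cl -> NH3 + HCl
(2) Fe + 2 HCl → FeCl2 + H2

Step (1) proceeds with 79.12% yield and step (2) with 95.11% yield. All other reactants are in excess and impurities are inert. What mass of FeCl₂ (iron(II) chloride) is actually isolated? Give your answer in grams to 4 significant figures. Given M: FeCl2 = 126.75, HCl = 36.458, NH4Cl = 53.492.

299.1 g

Pure NH4Cl = 404.9 × 0.8287 = 335.54 g.
n(NH4Cl) = 335.54 / 53.492 = 6.2727 mol.
Step 1 (NH4Cl:HCl = 1:1): theoretical n(HCl) = 6.2727 mol; at 79.12% yield, n(HCl) = 4.9630 mol.
Step 2 (HCl:FeCl2 = 2:1): theoretical n(FeCl2) = 2.4815 mol, so theoretical mass = 2.4815 × 126.75 = 314.53 g.
At 95.11% yield, actual mass of FeCl2 = 314.53 × 0.9511 = 299.15 g.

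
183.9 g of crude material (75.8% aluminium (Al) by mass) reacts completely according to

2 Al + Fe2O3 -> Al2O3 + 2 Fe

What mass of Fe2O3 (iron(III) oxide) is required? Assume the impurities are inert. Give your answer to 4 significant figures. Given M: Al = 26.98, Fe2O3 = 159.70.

Mass of pure Al = 183.9 g × 0.758 = 139.40 g.
n(Al) = 139.40 g / 26.98 g/mol = 5.1666 mol.
From the equation the Al:Fe2O3 mole ratio is 2:1, so n(Fe2O3) = 5.1666 × 1/2 = 2.5833 mol.
Mass of Fe2O3 = 2.5833 mol × 159.70 g/mol = 412.56 g.

412.6 g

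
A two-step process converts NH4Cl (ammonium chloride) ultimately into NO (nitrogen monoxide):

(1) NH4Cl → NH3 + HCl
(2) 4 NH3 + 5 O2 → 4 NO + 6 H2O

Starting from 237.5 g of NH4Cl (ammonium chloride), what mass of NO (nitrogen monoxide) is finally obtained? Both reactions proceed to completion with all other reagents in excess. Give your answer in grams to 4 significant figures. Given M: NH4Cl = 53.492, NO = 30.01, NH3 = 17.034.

n(NH4Cl) = 237.50 / 53.492 = 4.4399 mol.
Step 1 gives a 1:1 ratio of NH4Cl to NH3, so n(NH3) = 4.4399 mol.
In step 2 the NH3:NO ratio is 4:4, so n(NO) = 4.4399 mol.
Mass of NO = 4.4399 × 30.01 = 133.24 g.

133.2 g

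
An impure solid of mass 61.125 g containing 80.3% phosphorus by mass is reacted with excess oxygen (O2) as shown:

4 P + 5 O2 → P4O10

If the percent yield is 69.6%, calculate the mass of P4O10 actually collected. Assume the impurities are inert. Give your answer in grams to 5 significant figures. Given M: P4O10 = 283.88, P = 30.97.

Pure P available = 61.125 g × 0.803 = 49.0834 g.
n(P) = 49.0834 g / 30.97 g/mol = 1.58487 mol.
From the equation the P:P4O10 mole ratio is 4:1, so n(P4O10) = 1.58487 × 1/4 = 0.396217 mol.
Mass of P4O10 = 0.396217 mol × 283.88 g/mol = 112.478 g.
Actual mass collected = 112.478 g × 0.696 = 78.2848 g.

78.285 g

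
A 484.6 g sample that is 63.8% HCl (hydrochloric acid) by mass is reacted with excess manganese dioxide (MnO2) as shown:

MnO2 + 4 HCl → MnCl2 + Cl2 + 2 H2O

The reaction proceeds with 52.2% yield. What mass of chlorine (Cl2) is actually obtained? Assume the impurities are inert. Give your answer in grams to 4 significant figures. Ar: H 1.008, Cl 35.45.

Pure HCl available = 484.6 g × 0.638 = 309.17 g.
M(HCl) = 1.008 + 35.45 = 36.458 g/mol.
M(Cl2) = 2(35.45) = 70.90 g/mol.
n(HCl) = 309.17 g / 36.458 g/mol = 8.4803 mol.
From the equation the HCl:Cl2 mole ratio is 4:1, so n(Cl2) = 8.4803 × 1/4 = 2.1201 mol.
Mass of Cl2 = 2.1201 mol × 70.90 g/mol = 150.31 g.
Actual mass collected = 150.31 g × 0.522 = 78.464 g.

78.46 g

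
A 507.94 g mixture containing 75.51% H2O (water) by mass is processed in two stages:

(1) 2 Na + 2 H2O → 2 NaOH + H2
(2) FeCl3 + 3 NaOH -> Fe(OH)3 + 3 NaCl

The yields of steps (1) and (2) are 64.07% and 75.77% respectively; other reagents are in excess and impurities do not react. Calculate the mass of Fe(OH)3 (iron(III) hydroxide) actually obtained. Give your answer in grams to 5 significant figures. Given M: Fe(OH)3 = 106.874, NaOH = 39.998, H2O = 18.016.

368.18 g

Pure H2O = 507.94 × 0.7551 = 383.545 g.
n(H2O) = 383.545 / 18.016 = 21.2892 mol.
Step 1 (H2O:NaOH = 2:2): theoretical n(NaOH) = 21.2892 mol; at 64.07% yield, n(NaOH) = 13.6400 mol.
Step 2 (NaOH:Fe(OH)3 = 3:1): theoretical n(Fe(OH)3) = 4.54665 mol, so theoretical mass = 4.54665 × 106.874 = 485.919 g.
At 75.77% yield, actual mass of Fe(OH)3 = 485.919 × 0.7577 = 368.181 g.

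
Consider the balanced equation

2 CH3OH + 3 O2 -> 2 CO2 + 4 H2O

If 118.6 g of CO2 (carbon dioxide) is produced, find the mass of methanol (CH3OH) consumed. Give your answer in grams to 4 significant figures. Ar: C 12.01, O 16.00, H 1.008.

M(CO2) = 12.01 + 2(16.00) = 44.01 g/mol.
M(CH3OH) = 12.01 + 4(1.008) + 16.00 = 32.042 g/mol.
n(CO2) = 118.60 g / 44.01 g/mol = 2.6948 mol.
From the equation the CO2:CH3OH mole ratio is 2:2, so n(CH3OH) = 2.6948 × 2/2 = 2.6948 mol.
Mass of CH3OH = 2.6948 mol × 32.042 g/mol = 86.348 g.

86.35 g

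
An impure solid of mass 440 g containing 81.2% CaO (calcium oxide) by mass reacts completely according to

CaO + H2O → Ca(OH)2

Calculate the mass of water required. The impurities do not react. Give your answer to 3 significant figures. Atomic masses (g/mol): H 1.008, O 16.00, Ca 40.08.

Mass of pure CaO = 440 g × 0.812 = 357.3 g.
M(CaO) = 40.08 + 16.00 = 56.08 g/mol.
M(H2O) = 2(1.008) + 16.00 = 18.016 g/mol.
n(CaO) = 357.3 g / 56.08 g/mol = 6.371 mol.
From the equation the CaO:H2O mole ratio is 1:1, so n(H2O) = 6.371 × 1/1 = 6.371 mol.
Mass of H2O = 6.371 mol × 18.016 g/mol = 114.8 g.

115 g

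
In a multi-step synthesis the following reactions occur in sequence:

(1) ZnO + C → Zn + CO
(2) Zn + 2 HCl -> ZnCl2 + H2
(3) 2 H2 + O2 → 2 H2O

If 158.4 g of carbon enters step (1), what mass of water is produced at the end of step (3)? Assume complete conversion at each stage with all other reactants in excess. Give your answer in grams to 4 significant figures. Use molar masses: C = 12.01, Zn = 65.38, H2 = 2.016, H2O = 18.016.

n(C) = 158.4 / 12.01 = 13.189 mol.
Reaction (1): C→Zn ratio 1:1 ⇒ n(Zn) = 13.189 mol.
Reaction (2): Zn→H2 ratio 1:1 ⇒ n(H2) = 13.189 mol.
Reaction (3): H2→H2O ratio 2:2 ⇒ n(H2O) = 13.189 mol.
Mass of H2O = 13.189 × 18.016 = 237.61 g.

237.6 g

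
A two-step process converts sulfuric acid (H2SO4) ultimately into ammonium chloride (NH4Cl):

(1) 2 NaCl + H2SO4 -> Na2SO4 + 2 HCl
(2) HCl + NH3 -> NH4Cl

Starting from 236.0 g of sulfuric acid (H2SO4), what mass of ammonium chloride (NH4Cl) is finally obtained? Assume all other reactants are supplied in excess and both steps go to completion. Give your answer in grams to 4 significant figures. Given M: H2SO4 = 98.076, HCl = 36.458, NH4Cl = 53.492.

257.4 g

n(H2SO4) = 236.00 / 98.076 = 2.4063 mol.
Step 1 gives a 1:2 ratio of H2SO4 to HCl, so n(HCl) = 4.8126 mol.
In step 2 the HCl:NH4Cl ratio is 1:1, so n(NH4Cl) = 4.8126 mol.
Mass of NH4Cl = 4.8126 × 53.492 = 257.44 g.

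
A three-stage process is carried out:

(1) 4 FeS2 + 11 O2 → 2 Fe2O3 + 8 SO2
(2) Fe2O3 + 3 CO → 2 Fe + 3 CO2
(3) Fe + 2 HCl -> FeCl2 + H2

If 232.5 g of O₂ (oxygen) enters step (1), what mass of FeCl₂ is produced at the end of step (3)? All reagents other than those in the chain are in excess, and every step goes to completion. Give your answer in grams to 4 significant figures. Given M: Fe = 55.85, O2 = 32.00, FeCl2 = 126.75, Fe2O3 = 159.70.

334.9 g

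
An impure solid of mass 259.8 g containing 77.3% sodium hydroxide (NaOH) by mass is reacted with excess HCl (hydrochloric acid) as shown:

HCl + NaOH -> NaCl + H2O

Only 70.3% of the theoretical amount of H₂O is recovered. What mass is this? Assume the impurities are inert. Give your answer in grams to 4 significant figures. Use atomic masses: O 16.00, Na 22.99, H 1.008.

63.59 g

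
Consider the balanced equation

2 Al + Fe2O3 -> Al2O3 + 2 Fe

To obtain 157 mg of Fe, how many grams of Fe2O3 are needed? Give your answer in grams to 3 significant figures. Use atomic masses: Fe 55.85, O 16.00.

M(Fe) = 55.85 g/mol.
M(Fe2O3) = 2(55.85) + 3(16.00) = 159.70 g/mol.
Convert: 157 mg = 0.1570 g.
n(Fe) = 0.1570 g / 55.85 g/mol = 0.002811 mol.
From the equation the Fe:Fe2O3 mole ratio is 2:1, so n(Fe2O3) = 0.002811 × 1/2 = 0.001406 mol.
Mass of Fe2O3 = 0.001406 mol × 159.70 g/mol = 0.2245 g.

0.224 g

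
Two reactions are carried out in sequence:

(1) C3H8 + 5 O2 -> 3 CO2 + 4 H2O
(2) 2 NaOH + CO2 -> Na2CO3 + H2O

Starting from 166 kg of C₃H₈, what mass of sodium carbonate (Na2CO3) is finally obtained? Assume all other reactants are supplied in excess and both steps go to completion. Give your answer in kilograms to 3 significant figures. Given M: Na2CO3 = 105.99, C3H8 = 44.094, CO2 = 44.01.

166 kg = 166000 g.
n(C3H8) = 166000 / 44.094 = 3765 mol.
Step 1 gives a 1:3 ratio of C3H8 to CO2, so n(CO2) = 11290 mol.
In step 2 the CO2:Na2CO3 ratio is 1:1, so n(Na2CO3) = 11290 mol.
Mass of Na2CO3 = 11290 × 105.99 = 1.197 × 10^6 g = 1200 kg.

1200 kg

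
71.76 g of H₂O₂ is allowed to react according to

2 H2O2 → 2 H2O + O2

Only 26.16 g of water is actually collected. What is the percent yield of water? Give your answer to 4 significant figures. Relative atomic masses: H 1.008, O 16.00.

M(H2O2) = 2(1.008) + 2(16.00) = 34.016 g/mol.
M(H2O) = 2(1.008) + 16.00 = 18.016 g/mol.
n(H2O2) = 71.760 g / 34.016 g/mol = 2.1096 mol.
From the equation the H2O2:H2O mole ratio is 2:2, so n(H2O) = 2.1096 × 2/2 = 2.1096 mol.
Mass of H2O = 2.1096 mol × 18.016 g/mol = 38.006 g.
This is the theoretical yield. Percent yield = 26.16 g / 38.006 g × 100% = 68.830%.

68.83 %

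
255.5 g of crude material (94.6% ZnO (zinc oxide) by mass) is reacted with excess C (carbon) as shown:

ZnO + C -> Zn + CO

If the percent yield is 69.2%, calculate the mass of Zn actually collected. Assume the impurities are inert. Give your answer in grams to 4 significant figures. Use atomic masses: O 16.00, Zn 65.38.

Pure ZnO available = 255.5 g × 0.946 = 241.70 g.
M(ZnO) = 65.38 + 16.00 = 81.38 g/mol.
M(Zn) = 65.38 g/mol.
n(ZnO) = 241.70 g / 81.38 g/mol = 2.9701 mol.
From the equation the ZnO:Zn mole ratio is 1:1, so n(Zn) = 2.9701 × 1/1 = 2.9701 mol.
Mass of Zn = 2.9701 mol × 65.38 g/mol = 194.18 g.
Actual mass collected = 194.18 g × 0.692 = 134.37 g.

134.4 g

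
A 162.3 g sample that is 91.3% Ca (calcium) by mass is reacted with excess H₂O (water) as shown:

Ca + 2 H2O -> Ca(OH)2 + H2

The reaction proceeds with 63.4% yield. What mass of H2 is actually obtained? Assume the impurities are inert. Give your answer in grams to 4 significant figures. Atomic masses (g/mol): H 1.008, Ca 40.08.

4.725 g

Pure Ca available = 162.3 g × 0.913 = 148.18 g.
M(Ca) = 40.08 g/mol.
M(H2) = 2(1.008) = 2.016 g/mol.
n(Ca) = 148.18 g / 40.08 g/mol = 3.6971 mol.
From the equation the Ca:H2 mole ratio is 1:1, so n(H2) = 3.6971 × 1/1 = 3.6971 mol.
Mass of H2 = 3.6971 mol × 2.016 g/mol = 7.4534 g.
Actual mass collected = 7.4534 g × 0.634 = 4.7254 g.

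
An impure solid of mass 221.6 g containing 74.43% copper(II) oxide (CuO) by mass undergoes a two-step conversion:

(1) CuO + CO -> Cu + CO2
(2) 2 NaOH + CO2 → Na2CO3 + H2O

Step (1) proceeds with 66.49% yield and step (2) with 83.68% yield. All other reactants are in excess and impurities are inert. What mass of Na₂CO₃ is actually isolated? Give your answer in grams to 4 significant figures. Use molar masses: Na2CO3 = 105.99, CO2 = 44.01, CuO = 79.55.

122.3 g

Pure CuO = 221.6 × 0.7443 = 164.94 g.
n(CuO) = 164.94 / 79.55 = 2.0734 mol.
Step 1 (CuO:CO2 = 1:1): theoretical n(CO2) = 2.0734 mol; at 66.49% yield, n(CO2) = 1.3786 mol.
Step 2 (CO2:Na2CO3 = 1:1): theoretical n(Na2CO3) = 1.3786 mol, so theoretical mass = 1.3786 × 105.99 = 146.12 g.
At 83.68% yield, actual mass of Na2CO3 = 146.12 × 0.8368 = 122.27 g.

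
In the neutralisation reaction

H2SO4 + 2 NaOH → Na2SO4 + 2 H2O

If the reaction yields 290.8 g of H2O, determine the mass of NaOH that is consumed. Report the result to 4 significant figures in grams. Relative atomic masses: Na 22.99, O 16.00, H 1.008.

645.6 g

M(H2O) = 2(1.008) + 16.00 = 18.016 g/mol.
M(NaOH) = 22.99 + 16.00 + 1.008 = 39.998 g/mol.
n(H2O) = 290.80 g / 18.016 g/mol = 16.141 mol.
From the equation the H2O:NaOH mole ratio is 2:2, so n(NaOH) = 16.141 × 2/2 = 16.141 mol.
Mass of NaOH = 16.141 mol × 39.998 g/mol = 645.62 g.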